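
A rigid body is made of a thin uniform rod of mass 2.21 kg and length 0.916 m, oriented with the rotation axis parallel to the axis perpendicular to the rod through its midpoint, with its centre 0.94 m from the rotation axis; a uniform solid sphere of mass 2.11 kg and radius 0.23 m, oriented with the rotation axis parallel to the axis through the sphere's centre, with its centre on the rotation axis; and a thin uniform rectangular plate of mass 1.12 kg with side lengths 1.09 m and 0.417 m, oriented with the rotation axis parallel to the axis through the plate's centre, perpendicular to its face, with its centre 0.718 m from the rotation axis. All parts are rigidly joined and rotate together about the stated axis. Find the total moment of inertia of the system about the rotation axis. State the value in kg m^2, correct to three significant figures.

2.86

Thin rod: I_cm = (1/12)ML² = (1/12)(2.21)(0.916)² = 0.15453 kg m^2; centre at d = 0.94 m, so I = I_cm + Md² gives I = 0.15453 + (2.21)(0.94)² = 2.1073 kg m^2.
Solid sphere: I_cm = (2/5)MR² = (2/5)(2.11)(0.23)² = 0.044648 kg m^2; axis through the centre, so I = 0.044648 kg m^2.
Rectangular plate: I_cm = (1/12)M(a²+b²) = (1/12)(1.12)[(1.09)² + (0.417)²] = 0.12712 kg m^2; centre at d = 0.718 m, so I = I_cm + Md² gives I = 0.12712 + (1.12)(0.718)² = 0.70451 kg m^2.
Total I = 2.1073 + 0.044648 + 0.70451 = 2.8564 kg m^2.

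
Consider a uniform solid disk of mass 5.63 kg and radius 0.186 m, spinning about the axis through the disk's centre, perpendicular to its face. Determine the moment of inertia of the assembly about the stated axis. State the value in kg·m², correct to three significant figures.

I_cm = (1/2)MR² = (1/2)(5.63)(0.186)² = 0.097388 kg·m²; axis through the centre, so I = 0.097388 kg·m².

0.0974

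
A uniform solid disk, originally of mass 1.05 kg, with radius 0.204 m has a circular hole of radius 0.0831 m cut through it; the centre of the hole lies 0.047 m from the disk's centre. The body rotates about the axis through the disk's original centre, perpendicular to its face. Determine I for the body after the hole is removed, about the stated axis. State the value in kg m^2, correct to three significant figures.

0.0209

Unpierced body about its centre: I₀ = (1/2)MR² = (1/2)(1.05)(0.204)² = 0.021848 kg m^2.
The removed disk has mass m = M·(r/R)² = (1.05)(0.0831/0.204)² = 0.17423 kg (same uniform areal density).
Its moment of inertia about the rotation axis (parallel-axis theorem): I_hole = (1/2)mr² + md² = (1/2)(0.17423)(0.0831)² + (0.17423)(0.047)² = 0.00098647 kg m^2.
Treating the hole as negative mass, I = I₀ − I_hole = 0.021848 − 0.00098647 = 0.020862 kg m^2.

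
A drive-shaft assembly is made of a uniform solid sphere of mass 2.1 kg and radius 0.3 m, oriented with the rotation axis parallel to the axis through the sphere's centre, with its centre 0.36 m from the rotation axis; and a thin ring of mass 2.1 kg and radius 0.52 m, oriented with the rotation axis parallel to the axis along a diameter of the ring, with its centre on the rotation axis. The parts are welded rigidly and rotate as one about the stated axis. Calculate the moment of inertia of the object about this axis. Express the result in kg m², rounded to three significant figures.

0.632

Solid sphere: I_cm = (2/5)MR² = (2/5)(2.1)(0.3)² = 0.0756 kg m²; centre at d = 0.36 m, so the parallel axis theorem gives I = 0.0756 + (2.1)(0.36)² = 0.34776 kg m².
Thin ring: I_cm = (1/2)MR² = (1/2)(2.1)(0.52)² = 0.28392 kg m²; axis through the centre, so I = 0.28392 kg m².
Total I = 0.34776 + 0.28392 = 0.63168 kg m².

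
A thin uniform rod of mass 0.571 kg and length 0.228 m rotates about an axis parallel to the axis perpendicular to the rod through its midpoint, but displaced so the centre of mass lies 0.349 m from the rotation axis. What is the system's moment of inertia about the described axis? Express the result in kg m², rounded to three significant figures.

I_cm = (1/12)ML² = (1/12)(0.571)(0.228)² = 0.0024736 kg m²; centre at d = 0.349 m, so the parallel axis theorem gives I = 0.0024736 + (0.571)(0.349)² = 0.072022 kg m².

0.0720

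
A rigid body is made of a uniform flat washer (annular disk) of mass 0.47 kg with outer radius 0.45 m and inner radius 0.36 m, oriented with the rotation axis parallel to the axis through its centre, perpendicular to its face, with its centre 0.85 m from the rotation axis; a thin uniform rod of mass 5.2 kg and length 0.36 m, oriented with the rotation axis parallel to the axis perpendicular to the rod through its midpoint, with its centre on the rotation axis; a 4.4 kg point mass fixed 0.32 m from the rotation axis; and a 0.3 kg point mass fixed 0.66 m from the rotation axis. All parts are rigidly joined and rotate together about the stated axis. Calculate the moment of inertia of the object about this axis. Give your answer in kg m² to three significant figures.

1.06

Annular disk: I_cm = (1/2)M(R²+r²) = (1/2)(0.47)[(0.45)² + (0.36)²] = 0.078044 kg m²; centre at d = 0.85 m, so I = I_cm + Md² gives I = 0.078044 + (0.47)(0.85)² = 0.41762 kg m².
Thin rod: I_cm = (1/12)ML² = (1/12)(5.2)(0.36)² = 0.05616 kg m²; axis through the centre, so I = 0.05616 kg m².
Point mass: I_cm = 0; centre at d = 0.32 m, so I = I_cm + Md² gives I = 0 + (4.4)(0.32)² = 0.45056 kg m².
Point mass: I_cm = 0; centre at d = 0.66 m, so I = I_cm + Md² gives I = 0 + (0.3)(0.66)² = 0.13068 kg m².
Total I = 0.41762 + 0.05616 + 0.45056 + 0.13068 = 1.055 kg m².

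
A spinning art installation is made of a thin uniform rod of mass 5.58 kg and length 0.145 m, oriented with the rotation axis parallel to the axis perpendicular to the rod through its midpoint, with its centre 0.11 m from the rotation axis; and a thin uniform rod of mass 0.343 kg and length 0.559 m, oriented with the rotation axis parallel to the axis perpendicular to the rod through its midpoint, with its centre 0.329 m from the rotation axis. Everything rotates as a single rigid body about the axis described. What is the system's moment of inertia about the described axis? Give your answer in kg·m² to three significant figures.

0.123

Thin rod: I_cm = (1/12)ML² = (1/12)(5.58)(0.145)² = 0.0097766 kg·m²; centre at d = 0.11 m, so I = I_cm + Md² gives I = 0.0097766 + (5.58)(0.11)² = 0.077295 kg·m².
Thin rod: I_cm = (1/12)ML² = (1/12)(0.343)(0.559)² = 0.0089317 kg·m²; centre at d = 0.329 m, so I = I_cm + Md² gives I = 0.0089317 + (0.343)(0.329)² = 0.046058 kg·m².
Total I = 0.077295 + 0.046058 = 0.12335 kg·m².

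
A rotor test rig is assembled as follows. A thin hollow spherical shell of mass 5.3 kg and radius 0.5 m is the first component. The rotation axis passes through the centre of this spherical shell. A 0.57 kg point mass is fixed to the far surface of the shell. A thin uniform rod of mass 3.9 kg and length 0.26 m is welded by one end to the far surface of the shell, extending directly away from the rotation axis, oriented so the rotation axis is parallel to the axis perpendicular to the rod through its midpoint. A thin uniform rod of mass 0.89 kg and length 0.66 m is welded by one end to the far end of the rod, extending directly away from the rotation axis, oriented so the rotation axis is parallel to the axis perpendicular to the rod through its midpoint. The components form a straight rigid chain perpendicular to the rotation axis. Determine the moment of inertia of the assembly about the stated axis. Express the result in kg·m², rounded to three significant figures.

Spherical shell: I_cm = (2/3)MR² = (2/3)(5.3)(0.5)² = 0.88333 kg·m²; axis through the centre, so I = 0.88333 kg·m².
Point mass: I_cm = 0; centre at d = 0.5 m, so the parallel axis theorem gives I = 0 + (0.57)(0.5)² = 0.1425 kg·m².
Thin rod: I_cm = (1/12)ML² = (1/12)(3.9)(0.26)² = 0.02197 kg·m²; centre at d = 0.5 + 0.13 = 0.63 m, so the parallel axis theorem gives I = 0.02197 + (3.9)(0.63)² = 1.5699 kg·m².
Thin rod: I_cm = (1/12)ML² = (1/12)(0.89)(0.66)² = 0.032307 kg·m²; centre at d = 0.5 + 0.13 + 0.13 + 0.33 = 1.09 m, so the parallel axis theorem gives I = 0.032307 + (0.89)(1.09)² = 1.0897 kg·m².
Total I = 0.88333 + 0.1425 + 1.5699 + 1.0897 = 3.6854 kg·m².

3.69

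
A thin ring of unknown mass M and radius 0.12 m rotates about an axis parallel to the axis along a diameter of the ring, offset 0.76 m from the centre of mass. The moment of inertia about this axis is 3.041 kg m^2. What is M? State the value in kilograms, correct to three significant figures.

I = I_cm + Md² = (1/2)MR² + Md² = M·[0.5·(0.12)² + (0.76)²] = M·0.5848.
So M = 3.041 / 0.5848 = 5.2001 kg.

5.20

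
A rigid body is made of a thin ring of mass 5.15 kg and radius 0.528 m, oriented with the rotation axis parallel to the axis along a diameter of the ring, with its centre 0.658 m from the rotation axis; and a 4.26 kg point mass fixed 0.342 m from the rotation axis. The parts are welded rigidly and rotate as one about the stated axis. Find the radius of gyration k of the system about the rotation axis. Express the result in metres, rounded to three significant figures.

Thin ring: I_cm = (1/2)MR² = (1/2)(5.15)(0.528)² = 0.71787 kg m^2; centre at d = 0.658 m, so the parallel axis theorem gives I = 0.71787 + (5.15)(0.658)² = 2.9476 kg m^2.
Point mass: I_cm = 0; centre at d = 0.342 m, so the parallel axis theorem gives I = 0 + (4.26)(0.342)² = 0.49827 kg m^2.
Total I = 3.4459 kg m^2; total mass M = 9.41 kg.
k = √(I/M) = √(3.4459/9.41) = 0.60514 m.

0.605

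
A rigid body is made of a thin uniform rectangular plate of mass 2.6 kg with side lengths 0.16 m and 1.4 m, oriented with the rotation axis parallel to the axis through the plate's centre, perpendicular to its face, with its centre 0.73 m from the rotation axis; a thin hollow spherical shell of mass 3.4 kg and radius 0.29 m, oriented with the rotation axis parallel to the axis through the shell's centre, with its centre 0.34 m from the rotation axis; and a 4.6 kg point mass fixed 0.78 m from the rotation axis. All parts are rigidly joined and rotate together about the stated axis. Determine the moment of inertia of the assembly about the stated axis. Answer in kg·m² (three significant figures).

5.20

Rectangular plate: I_cm = (1/12)M(a²+b²) = (1/12)(2.6)[(0.16)² + (1.4)²] = 0.43021 kg·m²; centre at d = 0.73 m, so the parallel axis theorem gives I = 0.43021 + (2.6)(0.73)² = 1.8158 kg·m².
Spherical shell: I_cm = (2/3)MR² = (2/3)(3.4)(0.29)² = 0.19063 kg·m²; centre at d = 0.34 m, so the parallel axis theorem gives I = 0.19063 + (3.4)(0.34)² = 0.58367 kg·m².
Point mass: I_cm = 0; centre at d = 0.78 m, so the parallel axis theorem gives I = 0 + (4.6)(0.78)² = 2.7986 kg·m².
Total I = 1.8158 + 0.58367 + 2.7986 = 5.1981 kg·m².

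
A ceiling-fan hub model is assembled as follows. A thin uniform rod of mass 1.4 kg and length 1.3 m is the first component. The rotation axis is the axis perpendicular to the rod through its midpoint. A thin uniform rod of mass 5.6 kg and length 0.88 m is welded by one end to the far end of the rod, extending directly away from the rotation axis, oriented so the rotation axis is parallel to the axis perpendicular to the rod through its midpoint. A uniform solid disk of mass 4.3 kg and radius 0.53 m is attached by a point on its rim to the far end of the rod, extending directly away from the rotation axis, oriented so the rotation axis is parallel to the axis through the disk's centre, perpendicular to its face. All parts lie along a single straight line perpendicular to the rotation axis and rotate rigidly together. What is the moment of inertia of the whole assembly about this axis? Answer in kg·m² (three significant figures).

26.1

Thin rod: I_cm = (1/12)ML² = (1/12)(1.4)(1.3)² = 0.19717 kg·m²; axis through the centre, so I = 0.19717 kg·m².
Thin rod: I_cm = (1/12)ML² = (1/12)(5.6)(0.88)² = 0.36139 kg·m²; centre at d = 0.65 + 0.44 = 1.09 m, so the parallel axis theorem gives I = 0.36139 + (5.6)(1.09)² = 7.0147 kg·m².
Solid disk: I_cm = (1/2)MR² = (1/2)(4.3)(0.53)² = 0.60394 kg·m²; centre at d = 0.65 + 0.44 + 0.44 + 0.53 = 2.06 m, so the parallel axis theorem gives I = 0.60394 + (4.3)(2.06)² = 18.851 kg·m².
Total I = 0.19717 + 7.0147 + 18.851 = 26.063 kg·m².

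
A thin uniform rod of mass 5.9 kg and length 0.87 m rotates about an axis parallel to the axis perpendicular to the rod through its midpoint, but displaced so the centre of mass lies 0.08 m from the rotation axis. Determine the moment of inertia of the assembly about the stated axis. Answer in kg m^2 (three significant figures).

0.410

I_cm = (1/12)ML² = (1/12)(5.9)(0.87)² = 0.37214 kg m^2; centre at d = 0.08 m, so I = I_cm + Md² gives I = 0.37214 + (5.9)(0.08)² = 0.4099 kg m^2.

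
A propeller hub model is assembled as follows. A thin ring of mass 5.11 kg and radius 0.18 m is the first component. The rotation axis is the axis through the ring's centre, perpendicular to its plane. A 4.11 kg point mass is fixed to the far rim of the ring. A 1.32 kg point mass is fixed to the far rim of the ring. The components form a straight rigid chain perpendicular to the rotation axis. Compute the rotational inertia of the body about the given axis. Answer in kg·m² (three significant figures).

Thin ring: I_cm = MR² = (5.11)(0.18)² = 0.16556 kg·m²; axis through the centre, so I = 0.16556 kg·m².
Point mass: I_cm = 0; centre at d = 0.18 m, so the parallel axis theorem gives I = 0 + (4.11)(0.18)² = 0.13316 kg·m².
Point mass: I_cm = 0; centre at d = 0.18 m, so the parallel axis theorem gives I = 0 + (1.32)(0.18)² = 0.042768 kg·m².
Total I = 0.16556 + 0.13316 + 0.042768 = 0.3415 kg·m².

0.341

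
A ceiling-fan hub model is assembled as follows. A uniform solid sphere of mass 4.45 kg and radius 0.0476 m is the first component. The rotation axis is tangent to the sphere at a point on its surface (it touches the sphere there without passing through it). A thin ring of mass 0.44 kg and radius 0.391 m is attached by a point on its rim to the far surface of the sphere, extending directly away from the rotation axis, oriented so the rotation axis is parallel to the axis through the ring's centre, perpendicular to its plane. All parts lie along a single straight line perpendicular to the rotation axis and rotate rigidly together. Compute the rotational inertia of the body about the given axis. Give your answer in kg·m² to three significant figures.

Solid sphere: I_cm = (2/5)MR² = (2/5)(4.45)(0.0476)² = 0.0040331 kg·m²; centre at d = 0.0476 m, so the parallel axis theorem gives I = 0.0040331 + (4.45)(0.0476)² = 0.014116 kg·m².
Thin ring: I_cm = MR² = (0.44)(0.391)² = 0.067268 kg·m²; centre at d = 0.0476 + 0.0476 + 0.391 = 0.4862 m, so the parallel axis theorem gives I = 0.067268 + (0.44)(0.4862)² = 0.17128 kg·m².
Total I = 0.014116 + 0.17128 = 0.1854 kg·m².

0.185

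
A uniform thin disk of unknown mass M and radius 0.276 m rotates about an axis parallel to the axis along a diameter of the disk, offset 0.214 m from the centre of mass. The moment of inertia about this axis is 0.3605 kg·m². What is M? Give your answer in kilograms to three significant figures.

I = I_cm + Md² = (1/4)MR² + Md² = M·[0.25·(0.276)² + (0.214)²] = M·0.06484.
So M = 0.3605 / 0.06484 = 5.5598 kg.

5.56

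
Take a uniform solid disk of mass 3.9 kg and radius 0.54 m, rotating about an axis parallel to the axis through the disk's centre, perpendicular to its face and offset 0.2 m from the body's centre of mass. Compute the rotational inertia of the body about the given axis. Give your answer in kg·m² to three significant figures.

0.725

I_cm = (1/2)MR² = (1/2)(3.9)(0.54)² = 0.56862 kg·m²; centre at d = 0.2 m, so the parallel axis theorem gives I = 0.56862 + (3.9)(0.2)² = 0.72462 kg·m².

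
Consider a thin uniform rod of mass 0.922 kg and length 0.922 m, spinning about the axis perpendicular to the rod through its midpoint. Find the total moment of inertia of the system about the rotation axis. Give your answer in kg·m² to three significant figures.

0.0653

I_cm = (1/12)ML² = (1/12)(0.922)(0.922)² = 0.065315 kg·m²; axis through the centre, so I = 0.065315 kg·m².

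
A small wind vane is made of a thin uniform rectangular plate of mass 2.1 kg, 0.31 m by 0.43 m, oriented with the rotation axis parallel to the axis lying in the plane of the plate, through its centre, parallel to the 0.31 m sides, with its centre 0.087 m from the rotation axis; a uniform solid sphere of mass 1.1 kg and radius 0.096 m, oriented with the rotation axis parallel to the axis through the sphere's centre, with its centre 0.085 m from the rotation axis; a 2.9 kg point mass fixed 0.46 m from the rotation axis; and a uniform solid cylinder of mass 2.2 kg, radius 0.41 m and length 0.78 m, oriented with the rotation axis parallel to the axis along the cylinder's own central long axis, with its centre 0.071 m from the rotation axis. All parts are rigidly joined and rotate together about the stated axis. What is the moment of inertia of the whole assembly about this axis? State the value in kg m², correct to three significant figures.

0.870

Rectangular plate: I_cm = (1/12)Mb² = (1/12)(2.1)(0.43)² = 0.032357 kg m²; centre at d = 0.087 m, so I = I_cm + Md² gives I = 0.032357 + (2.1)(0.087)² = 0.048252 kg m².
Solid sphere: I_cm = (2/5)MR² = (2/5)(1.1)(0.096)² = 0.004055 kg m²; centre at d = 0.085 m, so I = I_cm + Md² gives I = 0.004055 + (1.1)(0.085)² = 0.012003 kg m².
Point mass: I_cm = 0; centre at d = 0.46 m, so I = I_cm + Md² gives I = 0 + (2.9)(0.46)² = 0.61364 kg m².
Solid cylinder: I_cm = (1/2)MR² = (1/2)(2.2)(0.41)² = 0.18491 kg m²; centre at d = 0.071 m, so I = I_cm + Md² gives I = 0.18491 + (2.2)(0.071)² = 0.196 kg m².
Total I = 0.048252 + 0.012003 + 0.61364 + 0.196 = 0.8699 kg m².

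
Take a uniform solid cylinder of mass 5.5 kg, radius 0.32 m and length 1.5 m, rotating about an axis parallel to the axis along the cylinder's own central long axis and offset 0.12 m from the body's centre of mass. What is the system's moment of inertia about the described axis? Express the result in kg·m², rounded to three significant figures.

0.361

I_cm = (1/2)MR² = (1/2)(5.5)(0.32)² = 0.2816 kg·m²; centre at d = 0.12 m, so I = I_cm + Md² gives I = 0.2816 + (5.5)(0.12)² = 0.3608 kg·m².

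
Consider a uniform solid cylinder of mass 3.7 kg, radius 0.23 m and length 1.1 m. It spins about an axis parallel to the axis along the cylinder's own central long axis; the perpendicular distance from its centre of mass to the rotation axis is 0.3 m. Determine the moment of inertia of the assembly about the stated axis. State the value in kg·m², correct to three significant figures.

0.431

I_cm = (1/2)MR² = (1/2)(3.7)(0.23)² = 0.097865 kg·m²; centre at d = 0.3 m, so the parallel axis theorem gives I = 0.097865 + (3.7)(0.3)² = 0.43087 kg·m².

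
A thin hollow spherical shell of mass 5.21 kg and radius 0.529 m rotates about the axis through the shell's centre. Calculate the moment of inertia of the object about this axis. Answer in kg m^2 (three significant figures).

I_cm = (2/3)MR² = (2/3)(5.21)(0.529)² = 0.97198 kg m^2; axis through the centre, so I = 0.97198 kg m^2.

0.972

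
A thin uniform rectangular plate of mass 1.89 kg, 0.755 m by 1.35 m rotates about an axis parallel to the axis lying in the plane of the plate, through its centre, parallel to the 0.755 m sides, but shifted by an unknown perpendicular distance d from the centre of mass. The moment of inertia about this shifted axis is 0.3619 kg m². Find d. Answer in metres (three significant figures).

0.199

About the centre-of-mass axis, I_cm = (1/12)Mb² = (1/12)(1.89)(1.35)² = 0.28704 kg m².
Parallel axis theorem: I = I_cm + Md², so Md² = 0.3619 − 0.28704 = 0.074856 kg m².
d = √(0.074856 / 1.89) = 0.19901 m.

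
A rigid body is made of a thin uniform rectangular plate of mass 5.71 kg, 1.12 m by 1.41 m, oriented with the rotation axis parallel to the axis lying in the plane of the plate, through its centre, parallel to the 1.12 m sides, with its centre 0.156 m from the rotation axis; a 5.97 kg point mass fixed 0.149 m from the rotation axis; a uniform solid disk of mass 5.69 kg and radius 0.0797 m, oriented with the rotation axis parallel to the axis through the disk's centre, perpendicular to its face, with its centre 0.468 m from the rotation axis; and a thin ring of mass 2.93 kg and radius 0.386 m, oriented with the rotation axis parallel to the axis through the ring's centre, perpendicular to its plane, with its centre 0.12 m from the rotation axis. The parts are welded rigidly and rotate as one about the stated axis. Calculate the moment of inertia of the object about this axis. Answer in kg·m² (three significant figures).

2.96

Rectangular plate: I_cm = (1/12)Mb² = (1/12)(5.71)(1.41)² = 0.946 kg·m²; centre at d = 0.156 m, so the parallel axis theorem gives I = 0.946 + (5.71)(0.156)² = 1.085 kg·m².
Point mass: I_cm = 0; centre at d = 0.149 m, so the parallel axis theorem gives I = 0 + (5.97)(0.149)² = 0.13254 kg·m².
Solid disk: I_cm = (1/2)MR² = (1/2)(5.69)(0.0797)² = 0.018072 kg·m²; centre at d = 0.468 m, so the parallel axis theorem gives I = 0.018072 + (5.69)(0.468)² = 1.2643 kg·m².
Thin ring: I_cm = MR² = (2.93)(0.386)² = 0.43656 kg·m²; centre at d = 0.12 m, so the parallel axis theorem gives I = 0.43656 + (2.93)(0.12)² = 0.47875 kg·m².
Total I = 1.085 + 0.13254 + 1.2643 + 0.47875 = 2.9606 kg·m².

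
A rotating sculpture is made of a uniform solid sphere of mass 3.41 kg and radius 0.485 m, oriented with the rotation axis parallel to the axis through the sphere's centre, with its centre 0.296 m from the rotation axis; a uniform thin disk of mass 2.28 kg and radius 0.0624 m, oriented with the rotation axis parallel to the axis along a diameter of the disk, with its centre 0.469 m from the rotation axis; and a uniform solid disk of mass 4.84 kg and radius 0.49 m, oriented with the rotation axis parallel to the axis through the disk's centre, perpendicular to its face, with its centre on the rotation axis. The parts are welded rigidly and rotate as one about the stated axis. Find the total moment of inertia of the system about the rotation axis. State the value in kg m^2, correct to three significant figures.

1.70

Solid sphere: I_cm = (2/5)MR² = (2/5)(3.41)(0.485)² = 0.32085 kg m^2; centre at d = 0.296 m, so the parallel axis theorem gives I = 0.32085 + (3.41)(0.296)² = 0.61962 kg m^2.
Thin disk: I_cm = (1/4)MR² = (1/4)(2.28)(0.0624)² = 0.0022194 kg m^2; centre at d = 0.469 m, so the parallel axis theorem gives I = 0.0022194 + (2.28)(0.469)² = 0.50373 kg m^2.
Solid disk: I_cm = (1/2)MR² = (1/2)(4.84)(0.49)² = 0.58104 kg m^2; axis through the centre, so I = 0.58104 kg m^2.
Total I = 0.61962 + 0.50373 + 0.58104 = 1.7044 kg m^2.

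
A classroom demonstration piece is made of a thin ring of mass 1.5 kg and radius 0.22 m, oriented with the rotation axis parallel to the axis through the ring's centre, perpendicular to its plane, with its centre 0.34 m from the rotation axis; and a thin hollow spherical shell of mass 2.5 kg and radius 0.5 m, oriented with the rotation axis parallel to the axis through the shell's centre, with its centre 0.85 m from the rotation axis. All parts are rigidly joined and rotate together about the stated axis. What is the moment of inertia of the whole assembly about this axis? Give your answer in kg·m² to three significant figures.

Thin ring: I_cm = MR² = (1.5)(0.22)² = 0.0726 kg·m²; centre at d = 0.34 m, so I = I_cm + Md² gives I = 0.0726 + (1.5)(0.34)² = 0.246 kg·m².
Spherical shell: I_cm = (2/3)MR² = (2/3)(2.5)(0.5)² = 0.41667 kg·m²; centre at d = 0.85 m, so I = I_cm + Md² gives I = 0.41667 + (2.5)(0.85)² = 2.2229 kg·m².
Total I = 0.246 + 2.2229 = 2.4689 kg·m².

2.47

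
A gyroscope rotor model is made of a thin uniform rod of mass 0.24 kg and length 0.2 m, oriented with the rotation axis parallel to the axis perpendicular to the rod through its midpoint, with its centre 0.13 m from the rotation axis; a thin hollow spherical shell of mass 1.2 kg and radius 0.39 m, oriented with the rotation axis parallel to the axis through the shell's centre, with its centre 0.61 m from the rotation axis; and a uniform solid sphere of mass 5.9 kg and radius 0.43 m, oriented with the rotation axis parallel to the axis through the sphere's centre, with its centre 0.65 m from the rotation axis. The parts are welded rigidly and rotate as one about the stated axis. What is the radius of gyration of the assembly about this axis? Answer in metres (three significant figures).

0.691

Thin rod: I_cm = (1/12)ML² = (1/12)(0.24)(0.2)² = 0.0008 kg m^2; centre at d = 0.13 m, so the parallel axis theorem gives I = 0.0008 + (0.24)(0.13)² = 0.004856 kg m^2.
Spherical shell: I_cm = (2/3)MR² = (2/3)(1.2)(0.39)² = 0.12168 kg m^2; centre at d = 0.61 m, so the parallel axis theorem gives I = 0.12168 + (1.2)(0.61)² = 0.5682 kg m^2.
Solid sphere: I_cm = (2/5)MR² = (2/5)(5.9)(0.43)² = 0.43636 kg m^2; centre at d = 0.65 m, so the parallel axis theorem gives I = 0.43636 + (5.9)(0.65)² = 2.9291 kg m^2.
Total I = 3.5022 kg m^2; total mass M = 7.34 kg.
k = √(I/M) = √(3.5022/7.34) = 0.69075 m.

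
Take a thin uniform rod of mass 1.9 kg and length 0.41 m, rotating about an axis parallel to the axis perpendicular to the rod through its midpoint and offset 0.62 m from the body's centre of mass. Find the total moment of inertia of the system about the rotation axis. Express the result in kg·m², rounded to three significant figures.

I_cm = (1/12)ML² = (1/12)(1.9)(0.41)² = 0.026616 kg·m²; centre at d = 0.62 m, so the parallel axis theorem gives I = 0.026616 + (1.9)(0.62)² = 0.75698 kg·m².

0.757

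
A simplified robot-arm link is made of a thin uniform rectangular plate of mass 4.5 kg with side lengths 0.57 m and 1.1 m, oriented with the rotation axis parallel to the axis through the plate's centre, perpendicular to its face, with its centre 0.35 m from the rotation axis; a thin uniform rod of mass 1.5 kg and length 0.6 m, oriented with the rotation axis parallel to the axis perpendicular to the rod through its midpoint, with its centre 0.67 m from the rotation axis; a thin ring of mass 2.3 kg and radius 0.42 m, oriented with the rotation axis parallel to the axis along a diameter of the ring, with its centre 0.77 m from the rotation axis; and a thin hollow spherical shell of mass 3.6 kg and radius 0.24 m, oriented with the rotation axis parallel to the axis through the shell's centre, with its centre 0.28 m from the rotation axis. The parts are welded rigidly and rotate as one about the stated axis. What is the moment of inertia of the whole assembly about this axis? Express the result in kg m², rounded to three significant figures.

3.83

Rectangular plate: I_cm = (1/12)M(a²+b²) = (1/12)(4.5)[(0.57)² + (1.1)²] = 0.57559 kg m²; centre at d = 0.35 m, so the parallel axis theorem gives I = 0.57559 + (4.5)(0.35)² = 1.1268 kg m².
Thin rod: I_cm = (1/12)ML² = (1/12)(1.5)(0.6)² = 0.045 kg m²; centre at d = 0.67 m, so the parallel axis theorem gives I = 0.045 + (1.5)(0.67)² = 0.71835 kg m².
Thin ring: I_cm = (1/2)MR² = (1/2)(2.3)(0.42)² = 0.20286 kg m²; centre at d = 0.77 m, so the parallel axis theorem gives I = 0.20286 + (2.3)(0.77)² = 1.5665 kg m².
Spherical shell: I_cm = (2/3)MR² = (2/3)(3.6)(0.24)² = 0.13824 kg m²; centre at d = 0.28 m, so the parallel axis theorem gives I = 0.13824 + (3.6)(0.28)² = 0.42048 kg m².
Total I = 1.1268 + 0.71835 + 1.5665 + 0.42048 = 3.8322 kg m².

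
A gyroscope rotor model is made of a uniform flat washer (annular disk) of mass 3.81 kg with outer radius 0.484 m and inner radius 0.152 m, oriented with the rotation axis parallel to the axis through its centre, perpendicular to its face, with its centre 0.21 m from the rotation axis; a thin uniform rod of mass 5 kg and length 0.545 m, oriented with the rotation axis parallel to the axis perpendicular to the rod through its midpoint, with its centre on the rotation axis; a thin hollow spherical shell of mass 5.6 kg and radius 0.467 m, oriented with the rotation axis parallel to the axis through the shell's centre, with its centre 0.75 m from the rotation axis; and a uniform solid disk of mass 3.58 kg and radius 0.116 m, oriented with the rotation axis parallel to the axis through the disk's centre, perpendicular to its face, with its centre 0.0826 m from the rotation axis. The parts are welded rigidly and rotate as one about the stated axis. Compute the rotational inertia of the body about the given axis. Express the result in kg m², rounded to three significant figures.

4.79

Annular disk: I_cm = (1/2)M(R²+r²) = (1/2)(3.81)[(0.484)² + (0.152)²] = 0.49027 kg m²; centre at d = 0.21 m, so the parallel axis theorem gives I = 0.49027 + (3.81)(0.21)² = 0.65829 kg m².
Thin rod: I_cm = (1/12)ML² = (1/12)(5)(0.545)² = 0.12376 kg m²; axis through the centre, so I = 0.12376 kg m².
Spherical shell: I_cm = (2/3)MR² = (2/3)(5.6)(0.467)² = 0.8142 kg m²; centre at d = 0.75 m, so the parallel axis theorem gives I = 0.8142 + (5.6)(0.75)² = 3.9642 kg m².
Solid disk: I_cm = (1/2)MR² = (1/2)(3.58)(0.116)² = 0.024086 kg m²; centre at d = 0.0826 m, so the parallel axis theorem gives I = 0.024086 + (3.58)(0.0826)² = 0.048512 kg m².
Total I = 0.65829 + 0.12376 + 3.9642 + 0.048512 = 4.7948 kg m².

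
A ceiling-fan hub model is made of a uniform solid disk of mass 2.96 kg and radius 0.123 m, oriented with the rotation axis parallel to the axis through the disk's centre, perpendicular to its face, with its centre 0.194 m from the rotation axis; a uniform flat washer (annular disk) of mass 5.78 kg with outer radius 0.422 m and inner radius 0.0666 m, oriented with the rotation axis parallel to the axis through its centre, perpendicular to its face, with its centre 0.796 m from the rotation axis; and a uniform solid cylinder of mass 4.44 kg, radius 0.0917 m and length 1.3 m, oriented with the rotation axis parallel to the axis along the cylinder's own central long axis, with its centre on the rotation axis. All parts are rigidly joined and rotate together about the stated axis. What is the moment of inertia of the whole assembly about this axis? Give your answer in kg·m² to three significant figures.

4.34

Solid disk: I_cm = (1/2)MR² = (1/2)(2.96)(0.123)² = 0.022391 kg·m²; centre at d = 0.194 m, so I = I_cm + Md² gives I = 0.022391 + (2.96)(0.194)² = 0.13379 kg·m².
Annular disk: I_cm = (1/2)M(R²+r²) = (1/2)(5.78)[(0.422)² + (0.0666)²] = 0.52748 kg·m²; centre at d = 0.796 m, so I = I_cm + Md² gives I = 0.52748 + (5.78)(0.796)² = 4.1898 kg·m².
Solid cylinder: I_cm = (1/2)MR² = (1/2)(4.44)(0.0917)² = 0.018668 kg·m²; axis through the centre, so I = 0.018668 kg·m².
Total I = 0.13379 + 4.1898 + 0.018668 = 4.3422 kg·m².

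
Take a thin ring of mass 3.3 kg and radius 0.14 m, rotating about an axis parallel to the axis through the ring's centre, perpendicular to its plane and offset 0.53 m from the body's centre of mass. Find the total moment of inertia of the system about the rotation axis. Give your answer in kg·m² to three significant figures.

0.992

I_cm = MR² = (3.3)(0.14)² = 0.06468 kg·m²; centre at d = 0.53 m, so I = I_cm + Md² gives I = 0.06468 + (3.3)(0.53)² = 0.99165 kg·m².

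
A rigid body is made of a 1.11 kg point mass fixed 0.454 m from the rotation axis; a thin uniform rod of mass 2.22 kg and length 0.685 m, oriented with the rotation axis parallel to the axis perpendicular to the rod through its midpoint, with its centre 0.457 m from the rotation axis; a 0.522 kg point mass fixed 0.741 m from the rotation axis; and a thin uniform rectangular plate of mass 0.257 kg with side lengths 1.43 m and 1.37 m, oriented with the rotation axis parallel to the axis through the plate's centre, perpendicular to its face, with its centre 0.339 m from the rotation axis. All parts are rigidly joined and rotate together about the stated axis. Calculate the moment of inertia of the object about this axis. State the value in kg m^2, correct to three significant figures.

1.18

Point mass: I_cm = 0; centre at d = 0.454 m, so the parallel axis theorem gives I = 0 + (1.11)(0.454)² = 0.22879 kg m^2.
Thin rod: I_cm = (1/12)ML² = (1/12)(2.22)(0.685)² = 0.086807 kg m^2; centre at d = 0.457 m, so the parallel axis theorem gives I = 0.086807 + (2.22)(0.457)² = 0.55045 kg m^2.
Point mass: I_cm = 0; centre at d = 0.741 m, so the parallel axis theorem gives I = 0 + (0.522)(0.741)² = 0.28662 kg m^2.
Rectangular plate: I_cm = (1/12)M(a²+b²) = (1/12)(0.257)[(1.43)² + (1.37)²] = 0.083992 kg m^2; centre at d = 0.339 m, so the parallel axis theorem gives I = 0.083992 + (0.257)(0.339)² = 0.11353 kg m^2.
Total I = 0.22879 + 0.55045 + 0.28662 + 0.11353 = 1.1794 kg m^2.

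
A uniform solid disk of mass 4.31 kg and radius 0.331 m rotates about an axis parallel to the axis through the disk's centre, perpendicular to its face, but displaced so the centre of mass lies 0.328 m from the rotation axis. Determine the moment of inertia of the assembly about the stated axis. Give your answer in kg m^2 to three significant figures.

I_cm = (1/2)MR² = (1/2)(4.31)(0.331)² = 0.2361 kg m^2; centre at d = 0.328 m, so the parallel axis theorem gives I = 0.2361 + (4.31)(0.328)² = 0.69979 kg m^2.

0.700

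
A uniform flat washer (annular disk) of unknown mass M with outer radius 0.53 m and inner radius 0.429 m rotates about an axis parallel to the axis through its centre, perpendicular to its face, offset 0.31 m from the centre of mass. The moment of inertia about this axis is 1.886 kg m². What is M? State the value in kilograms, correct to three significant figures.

I = I_cm + Md² = (1/2)M(R²+r²) + Md² = M·[0.5·[(0.53)² + (0.429)²] + (0.31)²] = M·0.32857.
So M = 1.886 / 0.32857 = 5.74 kg.

5.74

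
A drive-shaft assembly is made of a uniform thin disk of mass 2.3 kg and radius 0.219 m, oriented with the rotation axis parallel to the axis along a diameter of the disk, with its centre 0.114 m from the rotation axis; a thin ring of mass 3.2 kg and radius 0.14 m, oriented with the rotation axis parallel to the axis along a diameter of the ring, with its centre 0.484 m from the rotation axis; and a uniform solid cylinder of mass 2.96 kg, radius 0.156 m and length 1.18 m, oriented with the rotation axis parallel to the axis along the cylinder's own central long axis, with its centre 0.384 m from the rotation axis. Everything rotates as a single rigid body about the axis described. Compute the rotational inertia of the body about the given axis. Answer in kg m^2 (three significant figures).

Thin disk: I_cm = (1/4)MR² = (1/4)(2.3)(0.219)² = 0.027578 kg m^2; centre at d = 0.114 m, so the parallel axis theorem gives I = 0.027578 + (2.3)(0.114)² = 0.057468 kg m^2.
Thin ring: I_cm = (1/2)MR² = (1/2)(3.2)(0.14)² = 0.03136 kg m^2; centre at d = 0.484 m, so the parallel axis theorem gives I = 0.03136 + (3.2)(0.484)² = 0.78098 kg m^2.
Solid cylinder: I_cm = (1/2)MR² = (1/2)(2.96)(0.156)² = 0.036017 kg m^2; centre at d = 0.384 m, so the parallel axis theorem gives I = 0.036017 + (2.96)(0.384)² = 0.47249 kg m^2.
Total I = 0.057468 + 0.78098 + 0.47249 = 1.3109 kg m^2.

1.31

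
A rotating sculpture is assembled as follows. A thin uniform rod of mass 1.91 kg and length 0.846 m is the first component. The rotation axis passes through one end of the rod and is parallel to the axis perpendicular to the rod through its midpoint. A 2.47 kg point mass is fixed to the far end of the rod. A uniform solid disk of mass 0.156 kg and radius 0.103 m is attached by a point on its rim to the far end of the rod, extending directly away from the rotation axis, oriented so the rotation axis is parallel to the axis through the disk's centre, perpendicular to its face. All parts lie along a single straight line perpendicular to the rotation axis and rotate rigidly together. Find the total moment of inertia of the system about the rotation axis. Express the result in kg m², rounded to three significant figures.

Thin rod: I_cm = (1/12)ML² = (1/12)(1.91)(0.846)² = 0.11392 kg m²; centre at d = 0.423 m, so the parallel axis theorem gives I = 0.11392 + (1.91)(0.423)² = 0.45567 kg m².
Point mass: I_cm = 0; centre at d = 0.423 + 0.423 = 0.846 m, so the parallel axis theorem gives I = 0 + (2.47)(0.846)² = 1.7678 kg m².
Solid disk: I_cm = (1/2)MR² = (1/2)(0.156)(0.103)² = 0.0008275 kg m²; centre at d = 0.423 + 0.423 + 0.103 = 0.949 m, so the parallel axis theorem gives I = 0.0008275 + (0.156)(0.949)² = 0.14132 kg m².
Total I = 0.45567 + 1.7678 + 0.14132 = 2.3648 kg m².

2.36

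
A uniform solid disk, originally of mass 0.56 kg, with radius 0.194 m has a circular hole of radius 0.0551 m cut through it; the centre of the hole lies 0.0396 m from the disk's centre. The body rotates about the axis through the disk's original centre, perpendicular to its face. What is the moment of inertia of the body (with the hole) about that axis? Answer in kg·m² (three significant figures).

0.0104

Unpierced body about its centre: I₀ = (1/2)MR² = (1/2)(0.56)(0.194)² = 0.010538 kg·m².
The removed disk has mass m = M·(r/R)² = (0.56)(0.0551/0.194)² = 0.045174 kg (same uniform areal density).
Its moment of inertia about the rotation axis (parallel-axis theorem): I_hole = (1/2)mr² + md² = (1/2)(0.045174)(0.0551)² + (0.045174)(0.0396)² = 0.00013941 kg·m².
Treating the hole as negative mass, I = I₀ − I_hole = 0.010538 − 0.00013941 = 0.010399 kg·m².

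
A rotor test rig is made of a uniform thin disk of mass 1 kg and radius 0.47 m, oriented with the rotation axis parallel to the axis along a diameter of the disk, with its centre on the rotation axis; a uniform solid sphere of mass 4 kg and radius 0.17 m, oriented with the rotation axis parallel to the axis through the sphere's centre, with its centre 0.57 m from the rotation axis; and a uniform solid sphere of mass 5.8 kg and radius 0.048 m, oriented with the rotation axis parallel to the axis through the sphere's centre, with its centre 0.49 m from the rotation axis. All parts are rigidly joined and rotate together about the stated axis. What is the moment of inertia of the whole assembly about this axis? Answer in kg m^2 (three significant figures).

Thin disk: I_cm = (1/4)MR² = (1/4)(1)(0.47)² = 0.055225 kg m^2; axis through the centre, so I = 0.055225 kg m^2.
Solid sphere: I_cm = (2/5)MR² = (2/5)(4)(0.17)² = 0.04624 kg m^2; centre at d = 0.57 m, so I = I_cm + Md² gives I = 0.04624 + (4)(0.57)² = 1.3458 kg m^2.
Solid sphere: I_cm = (2/5)MR² = (2/5)(5.8)(0.048)² = 0.0053453 kg m^2; centre at d = 0.49 m, so I = I_cm + Md² gives I = 0.0053453 + (5.8)(0.49)² = 1.3979 kg m^2.
Total I = 0.055225 + 1.3458 + 1.3979 = 2.799 kg m^2.

2.80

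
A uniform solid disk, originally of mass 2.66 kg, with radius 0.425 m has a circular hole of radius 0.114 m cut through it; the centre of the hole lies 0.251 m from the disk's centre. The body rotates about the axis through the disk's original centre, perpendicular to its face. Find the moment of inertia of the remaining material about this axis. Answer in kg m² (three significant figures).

0.227

Unpierced body about its centre: I₀ = (1/2)MR² = (1/2)(2.66)(0.425)² = 0.24023 kg m².
The removed disk has mass m = M·(r/R)² = (2.66)(0.114/0.425)² = 0.19139 kg (same uniform areal density).
Its moment of inertia about the rotation axis (parallel-axis theorem): I_hole = (1/2)mr² + md² = (1/2)(0.19139)(0.114)² + (0.19139)(0.251)² = 0.013301 kg m².
Treating the hole as negative mass, I = I₀ − I_hole = 0.24023 − 0.013301 = 0.22693 kg m².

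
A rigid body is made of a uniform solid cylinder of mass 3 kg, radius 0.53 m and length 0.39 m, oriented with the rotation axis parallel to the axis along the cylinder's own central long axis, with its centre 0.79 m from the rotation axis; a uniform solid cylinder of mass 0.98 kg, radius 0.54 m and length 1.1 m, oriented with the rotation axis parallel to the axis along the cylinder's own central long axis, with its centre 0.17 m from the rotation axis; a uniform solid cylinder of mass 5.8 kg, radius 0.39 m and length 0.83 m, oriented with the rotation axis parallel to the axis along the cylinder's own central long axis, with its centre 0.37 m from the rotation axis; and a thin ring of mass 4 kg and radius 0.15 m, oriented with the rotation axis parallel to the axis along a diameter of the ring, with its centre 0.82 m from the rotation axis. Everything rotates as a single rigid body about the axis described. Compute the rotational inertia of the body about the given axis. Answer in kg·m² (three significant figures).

Solid cylinder: I_cm = (1/2)MR² = (1/2)(3)(0.53)² = 0.42135 kg·m²; centre at d = 0.79 m, so I = I_cm + Md² gives I = 0.42135 + (3)(0.79)² = 2.2937 kg·m².
Solid cylinder: I_cm = (1/2)MR² = (1/2)(0.98)(0.54)² = 0.14288 kg·m²; centre at d = 0.17 m, so I = I_cm + Md² gives I = 0.14288 + (0.98)(0.17)² = 0.17121 kg·m².
Solid cylinder: I_cm = (1/2)MR² = (1/2)(5.8)(0.39)² = 0.44109 kg·m²; centre at d = 0.37 m, so I = I_cm + Md² gives I = 0.44109 + (5.8)(0.37)² = 1.2351 kg·m².
Thin ring: I_cm = (1/2)MR² = (1/2)(4)(0.15)² = 0.045 kg·m²; centre at d = 0.82 m, so I = I_cm + Md² gives I = 0.045 + (4)(0.82)² = 2.7346 kg·m².
Total I = 2.2937 + 0.17121 + 1.2351 + 2.7346 = 6.4346 kg·m².

6.43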